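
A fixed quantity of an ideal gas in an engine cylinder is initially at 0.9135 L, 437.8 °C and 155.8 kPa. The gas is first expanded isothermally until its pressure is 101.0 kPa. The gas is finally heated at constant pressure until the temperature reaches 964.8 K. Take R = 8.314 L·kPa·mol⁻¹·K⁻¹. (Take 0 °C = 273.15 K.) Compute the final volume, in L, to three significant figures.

V₃ ≈ 1.91 L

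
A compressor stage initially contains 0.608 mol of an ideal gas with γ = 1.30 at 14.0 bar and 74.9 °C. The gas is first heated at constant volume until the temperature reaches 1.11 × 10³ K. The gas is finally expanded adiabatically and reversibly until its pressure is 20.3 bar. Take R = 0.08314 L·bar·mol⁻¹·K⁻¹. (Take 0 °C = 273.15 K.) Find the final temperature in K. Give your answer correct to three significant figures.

Convert: T₁ = 348.0 K.
From PV = nRT: V₁ = nRT₁/P₁ = 1.257 L.
V constant ⇒ P ∝ T: V₂ = V₁; P₂ = P₁·(T₂/T₁) = 44.65 bar.
Adiabatic (γ = 1.30), T V^(γ−1) and P V^γ constant: T₃ = T₂·(P₃/P₂)^((γ−1)/γ) = 925.4 K; V₃ = V₂·(P₂/P₃)^(1/γ) = 2.304 L.

T₃ ≈ 925 K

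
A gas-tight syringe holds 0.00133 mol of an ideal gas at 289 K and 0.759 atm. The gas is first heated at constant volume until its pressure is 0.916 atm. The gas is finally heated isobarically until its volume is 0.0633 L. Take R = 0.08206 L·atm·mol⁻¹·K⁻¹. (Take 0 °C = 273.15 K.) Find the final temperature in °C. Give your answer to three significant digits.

From PV = nRT: V₁ = nRT₁/P₁ = 0.04156 L.
V constant ⇒ P ∝ T: V₂ = V₁; T₂ = T₁·(P₂/P₁) = 348.8 K.
Isobaric, so V/T is constant: P₃ = P₂; T₃ = T₂·(V₃/V₂) = 531.3 K.

T₃ ≈ 258 °C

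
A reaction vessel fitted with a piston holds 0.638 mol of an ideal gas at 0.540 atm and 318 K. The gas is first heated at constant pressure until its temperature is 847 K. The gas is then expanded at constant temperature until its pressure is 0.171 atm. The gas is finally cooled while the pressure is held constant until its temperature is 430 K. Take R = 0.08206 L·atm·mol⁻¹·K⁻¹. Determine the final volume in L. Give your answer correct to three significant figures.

From PV = nRT: V₁ = nRT₁/P₁ = 30.83 L.
Isobaric, so V/T is constant: P₂ = P₁; V₂ = V₁·(T₂/T₁) = 82.12 L.
Isothermal, so P V is constant: T₃ = T₂; V₃ = V₂·(P₂/P₃) = 259.3 L.
P constant ⇒ V ∝ T: P₄ = P₃; V₄ = V₃·(T₄/T₃) = 131.7 L.

V₄ ≈ 132 L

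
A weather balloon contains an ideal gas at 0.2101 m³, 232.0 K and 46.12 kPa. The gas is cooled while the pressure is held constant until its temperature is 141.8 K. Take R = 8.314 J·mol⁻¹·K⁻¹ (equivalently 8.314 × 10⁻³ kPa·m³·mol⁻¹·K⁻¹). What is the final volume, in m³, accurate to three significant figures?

V₂ ≈ 0.128 m³

Isobaric, so V/T is constant: P₂ = P₁; V₂ = V₁·(T₂/T₁) = 0.1284 m³.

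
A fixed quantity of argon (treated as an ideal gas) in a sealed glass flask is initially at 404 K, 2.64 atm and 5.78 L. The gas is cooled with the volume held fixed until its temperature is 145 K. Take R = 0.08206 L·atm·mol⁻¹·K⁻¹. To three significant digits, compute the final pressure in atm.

P₂ ≈ 0.948 atm

V constant ⇒ P ∝ T: V₂ = V₁; P₂ = P₁·(T₂/T₁) = 0.9475 atm.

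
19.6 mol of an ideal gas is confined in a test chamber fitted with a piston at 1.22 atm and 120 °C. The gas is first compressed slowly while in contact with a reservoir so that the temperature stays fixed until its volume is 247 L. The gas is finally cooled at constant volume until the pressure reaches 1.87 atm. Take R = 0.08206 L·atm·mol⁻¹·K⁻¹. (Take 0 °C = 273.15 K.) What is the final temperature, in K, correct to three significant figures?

T₃ ≈ 287 K

Convert: T₁ = 393.1 K.
From PV = nRT: V₁ = nRT₁/P₁ = 518.3 L.
T constant ⇒ Boyle's law P V = const: T₂ = T₁; P₂ = P₁·(V₁/V₂) = 2.560 atm.
Isochoric, so P/T is constant: V₃ = V₂; T₃ = T₂·(P₃/P₂) = 287.2 K.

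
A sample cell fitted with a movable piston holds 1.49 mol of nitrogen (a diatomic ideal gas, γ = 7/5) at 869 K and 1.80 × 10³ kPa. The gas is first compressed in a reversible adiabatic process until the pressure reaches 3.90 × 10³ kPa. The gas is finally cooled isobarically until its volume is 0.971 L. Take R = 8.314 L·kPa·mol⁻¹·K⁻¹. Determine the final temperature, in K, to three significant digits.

T₃ ≈ 306 K

From PV = nRT: V₁ = nRT₁/P₁ = 5.981 L.
Reversible adiabatic, γ = 7/5: T₂ = T₁·(P₂/P₁)^((γ−1)/γ) = 1084 K; V₂ = V₁·(P₁/P₂)^(1/γ) = 3.443 L.
P constant ⇒ V ∝ T: P₃ = P₂; T₃ = T₂·(V₃/V₂) = 305.7 K.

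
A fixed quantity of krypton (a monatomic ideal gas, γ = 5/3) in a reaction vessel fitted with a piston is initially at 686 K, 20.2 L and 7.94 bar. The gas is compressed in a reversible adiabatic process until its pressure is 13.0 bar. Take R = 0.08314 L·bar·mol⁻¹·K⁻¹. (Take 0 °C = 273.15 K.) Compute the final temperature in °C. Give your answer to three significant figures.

T₂ ≈ 562 °C

Reversible adiabatic, γ = 5/3: T₂ = T₁·(P₂/P₁)^((γ−1)/γ) = 835.6 K; V₂ = V₁·(P₁/P₂)^(1/γ) = 15.03 L.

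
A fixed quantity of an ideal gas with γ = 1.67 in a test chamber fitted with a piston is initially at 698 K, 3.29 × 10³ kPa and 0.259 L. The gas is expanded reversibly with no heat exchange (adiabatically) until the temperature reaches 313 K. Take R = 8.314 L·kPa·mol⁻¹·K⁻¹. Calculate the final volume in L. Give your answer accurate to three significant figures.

V₂ ≈ 0.857 L

Reversible adiabatic, γ = 1.67: P₂ = P₁·(T₂/T₁)^(γ/(γ−1)) = 445.7 kPa; V₂ = V₁·(T₁/T₂)^(1/(γ−1)) = 0.8574 L.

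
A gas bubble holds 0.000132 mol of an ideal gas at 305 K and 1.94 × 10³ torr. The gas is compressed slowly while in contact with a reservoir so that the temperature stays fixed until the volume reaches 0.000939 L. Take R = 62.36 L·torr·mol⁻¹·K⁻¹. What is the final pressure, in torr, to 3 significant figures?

P₂ ≈ 2.67e+03 torr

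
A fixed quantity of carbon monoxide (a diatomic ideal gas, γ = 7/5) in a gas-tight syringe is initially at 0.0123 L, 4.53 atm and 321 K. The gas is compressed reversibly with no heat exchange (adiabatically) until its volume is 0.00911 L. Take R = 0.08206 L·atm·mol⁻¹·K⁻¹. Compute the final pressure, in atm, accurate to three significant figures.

P₂ ≈ 6.90 atm

Adiabatic (γ = 7/5), T V^(γ−1) and P V^γ constant: T₂ = T₁·(V₁/V₂)^(γ−1) = 362.0 K; P₂ = P₁·(V₁/V₂)^γ = 6.897 atm.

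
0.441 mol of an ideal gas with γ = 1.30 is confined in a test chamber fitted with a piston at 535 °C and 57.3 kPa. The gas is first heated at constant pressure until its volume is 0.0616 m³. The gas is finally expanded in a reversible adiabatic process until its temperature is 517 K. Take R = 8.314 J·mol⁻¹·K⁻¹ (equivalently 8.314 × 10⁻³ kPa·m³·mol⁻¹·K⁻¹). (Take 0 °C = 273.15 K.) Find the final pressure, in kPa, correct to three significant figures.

P₃ ≈ 3.87 kPa

Convert: T₁ = 808.1 K.
From PV = nRT: V₁ = nRT₁/P₁ = 0.05171 m³.
P constant ⇒ V ∝ T: P₂ = P₁; T₂ = T₁·(V₂/V₁) = 962.7 K.
Adiabatic (γ = 1.30), T V^(γ−1) and P V^γ constant: P₃ = P₂·(T₃/T₂)^(γ/(γ−1)) = 3.874 kPa; V₃ = V₂·(T₂/T₃)^(1/(γ−1)) = 0.4893 m³.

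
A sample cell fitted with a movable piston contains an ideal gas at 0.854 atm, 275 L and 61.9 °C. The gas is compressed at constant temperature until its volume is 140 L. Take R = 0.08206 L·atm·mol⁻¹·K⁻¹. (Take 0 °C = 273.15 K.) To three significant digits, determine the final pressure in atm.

P₂ ≈ 1.68 atm

Convert: T₁ = 335.0 K.
Isothermal, so P V is constant: T₂ = T₁; P₂ = P₁·(V₁/V₂) = 1.678 atm.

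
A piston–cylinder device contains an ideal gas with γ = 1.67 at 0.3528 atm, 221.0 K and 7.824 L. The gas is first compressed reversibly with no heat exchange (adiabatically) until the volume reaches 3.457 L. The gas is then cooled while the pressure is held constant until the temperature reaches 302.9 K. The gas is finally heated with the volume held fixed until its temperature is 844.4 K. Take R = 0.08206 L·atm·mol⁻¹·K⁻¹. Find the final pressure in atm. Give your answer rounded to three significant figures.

P₄ ≈ 3.85 atm

Reversible adiabatic, γ = 1.67: T₂ = T₁·(V₁/V₂)^(γ−1) = 382.0 K; P₂ = P₁·(V₁/V₂)^γ = 1.380 atm.
Isobaric, so V/T is constant: P₃ = P₂; V₃ = V₂·(T₃/T₂) = 2.741 L.
V constant ⇒ P ∝ T: V₄ = V₃; P₄ = P₃·(T₄/T₃) = 3.847 atm.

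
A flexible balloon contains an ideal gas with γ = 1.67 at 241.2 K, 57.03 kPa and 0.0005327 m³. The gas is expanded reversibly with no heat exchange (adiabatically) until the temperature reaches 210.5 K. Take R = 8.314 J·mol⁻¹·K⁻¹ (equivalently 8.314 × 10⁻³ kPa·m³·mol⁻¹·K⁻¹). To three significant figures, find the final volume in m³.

V₂ ≈ 0.000653 m³

Reversible adiabatic, γ = 1.67: P₂ = P₁·(T₂/T₁)^(γ/(γ−1)) = 40.62 kPa; V₂ = V₁·(T₁/T₂)^(1/(γ−1)) = 0.0006527 m³.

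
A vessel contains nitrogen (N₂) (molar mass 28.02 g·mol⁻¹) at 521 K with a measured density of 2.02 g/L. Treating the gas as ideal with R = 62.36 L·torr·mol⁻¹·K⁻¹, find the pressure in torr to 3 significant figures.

P ≈ 2.34e+03 torr

ρ = PM/(RT) ⇒ P = ρRT/M = (2.02 × 62.36 × 521.0) / 28.02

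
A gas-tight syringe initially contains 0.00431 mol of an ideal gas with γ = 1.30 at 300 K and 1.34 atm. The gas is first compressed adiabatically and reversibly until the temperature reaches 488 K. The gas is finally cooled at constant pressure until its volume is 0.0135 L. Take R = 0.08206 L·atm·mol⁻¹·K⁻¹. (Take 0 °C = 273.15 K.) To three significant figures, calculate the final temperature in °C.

T₃ ≈ 148 °C

From PV = nRT: V₁ = nRT₁/P₁ = 0.07918 L.
Reversible adiabatic, γ = 1.30: P₂ = P₁·(T₂/T₁)^(γ/(γ−1)) = 11.03 atm; V₂ = V₁·(T₁/T₂)^(1/(γ−1)) = 0.01564 L.
Isobaric, so V/T is constant: P₃ = P₂; T₃ = T₂·(V₃/V₂) = 421.2 K.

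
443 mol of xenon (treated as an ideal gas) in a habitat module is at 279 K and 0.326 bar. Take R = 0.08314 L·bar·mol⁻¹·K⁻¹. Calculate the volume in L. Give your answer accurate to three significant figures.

V ≈ 3.15e+04 L

PV = nRT ⇒ V = nRT/P = (443 × 0.08314 × 279) / 0.326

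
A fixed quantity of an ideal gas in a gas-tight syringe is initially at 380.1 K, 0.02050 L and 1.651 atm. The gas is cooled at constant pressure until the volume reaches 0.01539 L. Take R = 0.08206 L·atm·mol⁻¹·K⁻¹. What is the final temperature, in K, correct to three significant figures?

T₂ ≈ 285 K

P constant ⇒ V ∝ T: P₂ = P₁; T₂ = T₁·(V₂/V₁) = 285.4 K.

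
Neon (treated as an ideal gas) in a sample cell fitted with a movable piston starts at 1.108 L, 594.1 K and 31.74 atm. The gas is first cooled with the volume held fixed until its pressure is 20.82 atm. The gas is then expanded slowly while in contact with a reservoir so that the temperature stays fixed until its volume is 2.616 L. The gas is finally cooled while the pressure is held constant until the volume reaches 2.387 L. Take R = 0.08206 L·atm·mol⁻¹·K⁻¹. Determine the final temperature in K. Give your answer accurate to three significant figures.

Isochoric, so P/T is constant: V₂ = V₁; T₂ = T₁·(P₂/P₁) = 389.7 K.
Isothermal, so P V is constant: T₃ = T₂; P₃ = P₂·(V₂/V₃) = 8.818 atm.
P constant ⇒ V ∝ T: P₄ = P₃; T₄ = T₃·(V₄/V₃) = 355.6 K.

T₄ ≈ 356 K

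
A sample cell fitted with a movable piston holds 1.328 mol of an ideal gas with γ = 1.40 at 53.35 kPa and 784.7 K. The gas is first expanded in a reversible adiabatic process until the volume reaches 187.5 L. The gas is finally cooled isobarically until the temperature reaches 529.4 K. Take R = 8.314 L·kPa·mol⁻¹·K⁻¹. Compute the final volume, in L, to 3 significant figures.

V₃ ≈ 134 L

From PV = nRT: V₁ = nRT₁/P₁ = 162.4 L.
Reversible adiabatic, γ = 1.40: T₂ = T₁·(V₁/V₂)^(γ−1) = 740.9 K; P₂ = P₁·(V₁/V₂)^γ = 43.63 kPa.
P constant ⇒ V ∝ T: P₃ = P₂; V₃ = V₂·(T₃/T₂) = 134.0 L.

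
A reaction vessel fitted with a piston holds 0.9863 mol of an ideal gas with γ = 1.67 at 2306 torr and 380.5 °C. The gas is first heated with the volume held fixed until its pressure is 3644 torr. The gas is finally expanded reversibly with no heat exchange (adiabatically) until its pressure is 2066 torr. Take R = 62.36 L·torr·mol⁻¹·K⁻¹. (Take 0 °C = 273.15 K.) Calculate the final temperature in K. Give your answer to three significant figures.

T₃ ≈ 823 K

Convert: T₁ = 653.6 K.
From PV = nRT: V₁ = nRT₁/P₁ = 17.43 L.
Isochoric, so P/T is constant: V₂ = V₁; T₂ = T₁·(P₂/P₁) = 1033 K.
Reversible adiabatic, γ = 1.67: T₃ = T₂·(P₃/P₂)^((γ−1)/γ) = 822.6 K; V₃ = V₂·(P₂/P₃)^(1/γ) = 24.49 L.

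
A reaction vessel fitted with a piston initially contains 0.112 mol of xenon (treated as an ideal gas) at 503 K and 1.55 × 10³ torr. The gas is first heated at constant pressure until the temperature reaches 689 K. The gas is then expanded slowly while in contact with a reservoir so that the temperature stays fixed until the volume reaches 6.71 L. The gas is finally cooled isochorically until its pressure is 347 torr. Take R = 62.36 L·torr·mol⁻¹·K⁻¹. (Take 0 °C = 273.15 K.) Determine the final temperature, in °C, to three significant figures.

T₄ ≈ 60.2 °C

From PV = nRT: V₁ = nRT₁/P₁ = 2.267 L.
P constant ⇒ V ∝ T: P₂ = P₁; V₂ = V₁·(T₂/T₁) = 3.105 L.
Isothermal, so P V is constant: T₃ = T₂; P₃ = P₂·(V₂/V₃) = 717.2 torr.
Isochoric, so P/T is constant: V₄ = V₃; T₄ = T₃·(P₄/P₃) = 333.4 K.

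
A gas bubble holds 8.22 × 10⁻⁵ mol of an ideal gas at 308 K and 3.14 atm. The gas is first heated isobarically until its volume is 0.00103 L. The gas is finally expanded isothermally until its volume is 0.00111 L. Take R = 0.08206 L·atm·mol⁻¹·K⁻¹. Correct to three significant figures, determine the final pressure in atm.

From PV = nRT: V₁ = nRT₁/P₁ = 0.0006616 L.
P constant ⇒ V ∝ T: P₂ = P₁; T₂ = T₁·(V₂/V₁) = 479.5 K.
T constant ⇒ Boyle's law P V = const: T₃ = T₂; P₃ = P₂·(V₂/V₃) = 2.914 atm.

P₃ ≈ 2.91 atm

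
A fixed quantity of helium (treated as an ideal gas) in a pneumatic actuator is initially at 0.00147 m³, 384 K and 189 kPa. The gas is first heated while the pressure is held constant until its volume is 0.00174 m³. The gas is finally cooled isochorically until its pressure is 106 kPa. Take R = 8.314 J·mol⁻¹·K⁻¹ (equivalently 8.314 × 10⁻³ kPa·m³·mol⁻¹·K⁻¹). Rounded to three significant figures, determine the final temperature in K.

T₃ ≈ 255 K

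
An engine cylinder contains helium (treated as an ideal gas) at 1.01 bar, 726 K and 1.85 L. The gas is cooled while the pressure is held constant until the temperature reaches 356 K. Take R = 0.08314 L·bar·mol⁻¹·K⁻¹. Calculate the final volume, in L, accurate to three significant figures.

P constant ⇒ V ∝ T: P₂ = P₁; V₂ = V₁·(T₂/T₁) = 0.9072 L.

V₂ ≈ 0.907 L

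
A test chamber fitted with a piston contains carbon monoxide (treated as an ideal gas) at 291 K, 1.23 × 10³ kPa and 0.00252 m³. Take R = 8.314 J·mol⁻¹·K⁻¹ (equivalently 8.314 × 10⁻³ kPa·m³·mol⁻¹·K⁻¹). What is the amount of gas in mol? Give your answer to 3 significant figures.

n ≈ 1.28 mol

PV = nRT ⇒ n = PV/(RT) = (1.23e+03 × 0.00252) / (8.314 × 10⁻³ × 291)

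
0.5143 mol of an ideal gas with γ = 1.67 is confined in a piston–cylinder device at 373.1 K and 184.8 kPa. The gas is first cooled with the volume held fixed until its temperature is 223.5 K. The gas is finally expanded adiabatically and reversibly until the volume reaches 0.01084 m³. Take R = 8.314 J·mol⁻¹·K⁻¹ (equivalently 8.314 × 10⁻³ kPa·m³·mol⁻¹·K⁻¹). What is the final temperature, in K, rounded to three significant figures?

From PV = nRT: V₁ = nRT₁/P₁ = 0.008633 m³.
V constant ⇒ P ∝ T: V₂ = V₁; P₂ = P₁·(T₂/T₁) = 110.7 kPa.
Adiabatic (γ = 1.67), T V^(γ−1) and P V^γ constant: T₃ = T₂·(V₂/V₃)^(γ−1) = 191.9 K; P₃ = P₂·(V₂/V₃)^γ = 75.69 kPa.

T₃ ≈ 192 K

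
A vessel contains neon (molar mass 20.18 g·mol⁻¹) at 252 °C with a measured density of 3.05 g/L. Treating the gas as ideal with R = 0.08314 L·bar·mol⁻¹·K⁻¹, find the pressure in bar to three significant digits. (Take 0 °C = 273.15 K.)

ρ = PM/(RT) ⇒ P = ρRT/M = (3.05 × 0.08314 × 525.1) / 20.18

P ≈ 6.60 bar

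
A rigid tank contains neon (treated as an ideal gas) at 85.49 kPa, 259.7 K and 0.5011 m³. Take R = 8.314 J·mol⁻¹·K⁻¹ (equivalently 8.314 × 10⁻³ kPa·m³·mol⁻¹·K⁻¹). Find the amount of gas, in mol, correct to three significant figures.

n ≈ 19.8 mol

PV = nRT ⇒ n = PV/(RT) = (85.49 × 0.5011) / (8.314 × 10⁻³ × 259.7)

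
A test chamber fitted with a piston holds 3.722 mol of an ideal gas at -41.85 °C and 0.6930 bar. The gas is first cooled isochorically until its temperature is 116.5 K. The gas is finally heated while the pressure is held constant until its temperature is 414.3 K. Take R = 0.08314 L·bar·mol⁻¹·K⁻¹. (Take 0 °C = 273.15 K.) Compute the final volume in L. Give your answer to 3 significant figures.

Convert: T₁ = 231.3 K.
From PV = nRT: V₁ = nRT₁/P₁ = 103.3 L.
V constant ⇒ P ∝ T: V₂ = V₁; P₂ = P₁·(T₂/T₁) = 0.3490 bar.
Isobaric, so V/T is constant: P₃ = P₂; V₃ = V₂·(T₃/T₂) = 367.3 L.

V₃ ≈ 367 L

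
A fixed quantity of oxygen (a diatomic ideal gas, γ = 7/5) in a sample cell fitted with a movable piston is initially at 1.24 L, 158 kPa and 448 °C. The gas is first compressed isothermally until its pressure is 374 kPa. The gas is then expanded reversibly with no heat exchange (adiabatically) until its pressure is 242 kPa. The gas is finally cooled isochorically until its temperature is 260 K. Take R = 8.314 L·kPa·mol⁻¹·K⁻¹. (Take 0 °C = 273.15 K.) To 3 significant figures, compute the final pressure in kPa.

Convert: T₁ = 721.1 K.
T constant ⇒ Boyle's law P V = const: T₂ = T₁; V₂ = V₁·(P₁/P₂) = 0.5239 L.
Adiabatic (γ = 7/5), T V^(γ−1) and P V^γ constant: T₃ = T₂·(P₃/P₂)^((γ−1)/γ) = 636.8 K; V₃ = V₂·(P₂/P₃)^(1/γ) = 0.7149 L.
V constant ⇒ P ∝ T: V₄ = V₃; P₄ = P₃·(T₄/T₃) = 98.81 kPa.

P₄ ≈ 98.8 kPa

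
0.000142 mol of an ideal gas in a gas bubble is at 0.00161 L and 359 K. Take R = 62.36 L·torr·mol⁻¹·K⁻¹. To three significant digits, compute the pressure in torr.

PV = nRT ⇒ P = nRT/V = (0.000142 × 62.36 × 359) / 0.00161

P ≈ 1.97e+03 torr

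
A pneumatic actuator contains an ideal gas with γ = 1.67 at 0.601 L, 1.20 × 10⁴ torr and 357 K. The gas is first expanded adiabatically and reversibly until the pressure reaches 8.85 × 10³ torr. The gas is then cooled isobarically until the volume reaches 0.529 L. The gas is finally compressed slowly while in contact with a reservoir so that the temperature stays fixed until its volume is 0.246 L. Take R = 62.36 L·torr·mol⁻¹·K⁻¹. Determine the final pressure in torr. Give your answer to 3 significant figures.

P₄ ≈ 1.90e+04 torr

Reversible adiabatic, γ = 1.67: T₂ = T₁·(P₂/P₁)^((γ−1)/γ) = 315.9 K; V₂ = V₁·(P₁/P₂)^(1/γ) = 0.7212 L.
P constant ⇒ V ∝ T: P₃ = P₂; T₃ = T₂·(V₃/V₂) = 231.7 K.
T constant ⇒ Boyle's law P V = const: T₄ = T₃; P₄ = P₃·(V₃/V₄) = 1.903e+04 torr.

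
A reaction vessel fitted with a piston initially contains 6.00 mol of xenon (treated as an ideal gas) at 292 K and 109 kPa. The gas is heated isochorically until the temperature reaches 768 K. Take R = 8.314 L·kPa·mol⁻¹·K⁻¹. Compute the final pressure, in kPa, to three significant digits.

P₂ ≈ 287 kPa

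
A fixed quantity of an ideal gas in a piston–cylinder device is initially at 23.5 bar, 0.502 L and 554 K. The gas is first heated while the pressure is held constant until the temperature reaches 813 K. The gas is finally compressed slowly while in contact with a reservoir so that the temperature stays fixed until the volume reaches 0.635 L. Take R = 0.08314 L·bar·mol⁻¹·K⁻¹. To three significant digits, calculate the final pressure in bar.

P₃ ≈ 27.3 bar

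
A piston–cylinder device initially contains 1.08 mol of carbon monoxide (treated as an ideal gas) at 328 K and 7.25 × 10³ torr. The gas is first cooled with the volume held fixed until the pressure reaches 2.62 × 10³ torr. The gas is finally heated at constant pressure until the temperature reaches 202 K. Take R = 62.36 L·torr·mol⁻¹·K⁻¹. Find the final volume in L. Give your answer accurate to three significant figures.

From PV = nRT: V₁ = nRT₁/P₁ = 3.047 L.
Isochoric, so P/T is constant: V₂ = V₁; T₂ = T₁·(P₂/P₁) = 118.5 K.
P constant ⇒ V ∝ T: P₃ = P₂; V₃ = V₂·(T₃/T₂) = 5.193 L.

V₃ ≈ 5.19 L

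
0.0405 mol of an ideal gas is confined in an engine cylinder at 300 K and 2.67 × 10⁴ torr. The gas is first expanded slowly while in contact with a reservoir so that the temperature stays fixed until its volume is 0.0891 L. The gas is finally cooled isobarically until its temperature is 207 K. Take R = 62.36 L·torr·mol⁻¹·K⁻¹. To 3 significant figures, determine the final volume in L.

From PV = nRT: V₁ = nRT₁/P₁ = 0.02838 L.
Isothermal, so P V is constant: T₂ = T₁; P₂ = P₁·(V₁/V₂) = 8504 torr.
Isobaric, so V/T is constant: P₃ = P₂; V₃ = V₂·(T₃/T₂) = 0.06148 L.

V₃ ≈ 0.0615 L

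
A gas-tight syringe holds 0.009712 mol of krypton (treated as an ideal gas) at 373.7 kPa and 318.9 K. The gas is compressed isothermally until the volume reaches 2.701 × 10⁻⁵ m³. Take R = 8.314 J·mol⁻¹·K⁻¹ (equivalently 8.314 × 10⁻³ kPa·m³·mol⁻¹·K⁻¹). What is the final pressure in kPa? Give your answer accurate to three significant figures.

From PV = nRT: V₁ = nRT₁/P₁ = 6.890e-05 m³.
T constant ⇒ Boyle's law P V = const: T₂ = T₁; P₂ = P₁·(V₁/V₂) = 953.3 kPa.

P₂ ≈ 953 kPa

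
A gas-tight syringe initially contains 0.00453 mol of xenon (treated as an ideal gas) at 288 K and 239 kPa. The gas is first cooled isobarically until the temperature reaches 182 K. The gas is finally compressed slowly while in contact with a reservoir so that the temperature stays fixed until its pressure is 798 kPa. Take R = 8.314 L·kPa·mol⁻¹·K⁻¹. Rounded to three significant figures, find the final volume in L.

V₃ ≈ 0.00859 L

From PV = nRT: V₁ = nRT₁/P₁ = 0.04538 L.
P constant ⇒ V ∝ T: P₂ = P₁; V₂ = V₁·(T₂/T₁) = 0.02868 L.
T constant ⇒ Boyle's law P V = const: T₃ = T₂; V₃ = V₂·(P₂/P₃) = 0.008590 L.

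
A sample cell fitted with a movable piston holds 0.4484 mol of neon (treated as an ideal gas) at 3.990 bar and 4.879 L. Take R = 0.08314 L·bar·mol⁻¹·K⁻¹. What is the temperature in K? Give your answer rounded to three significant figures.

PV = nRT ⇒ T = PV/(nR) = (3.990 × 4.879) / (0.4484 × 0.08314)

T ≈ 522 K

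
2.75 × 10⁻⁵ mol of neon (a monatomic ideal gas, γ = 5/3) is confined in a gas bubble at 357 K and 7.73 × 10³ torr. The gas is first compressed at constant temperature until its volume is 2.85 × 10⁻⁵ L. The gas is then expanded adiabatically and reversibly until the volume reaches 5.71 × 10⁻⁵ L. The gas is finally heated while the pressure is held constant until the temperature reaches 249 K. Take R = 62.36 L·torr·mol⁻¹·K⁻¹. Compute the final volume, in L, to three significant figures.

From PV = nRT: V₁ = nRT₁/P₁ = 7.920e-05 L.
Isothermal, so P V is constant: T₂ = T₁; P₂ = P₁·(V₁/V₂) = 2.148e+04 torr.
Reversible adiabatic, γ = 5/3: T₃ = T₂·(V₂/V₃)^(γ−1) = 224.6 K; P₃ = P₂·(V₂/V₃)^γ = 6746 torr.
Isobaric, so V/T is constant: P₄ = P₃; V₄ = V₃·(T₄/T₃) = 6.329e-05 L.

V₄ ≈ 6.33e-05 L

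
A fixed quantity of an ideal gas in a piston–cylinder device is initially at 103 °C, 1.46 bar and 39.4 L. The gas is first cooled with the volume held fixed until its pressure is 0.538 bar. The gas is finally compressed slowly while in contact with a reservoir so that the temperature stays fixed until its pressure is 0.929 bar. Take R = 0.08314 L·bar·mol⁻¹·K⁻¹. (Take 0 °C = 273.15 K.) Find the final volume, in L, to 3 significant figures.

V₃ ≈ 22.8 L

Convert: T₁ = 376.1 K.
Isochoric, so P/T is constant: V₂ = V₁; T₂ = T₁·(P₂/P₁) = 138.6 K.
T constant ⇒ Boyle's law P V = const: T₃ = T₂; V₃ = V₂·(P₂/P₃) = 22.82 L.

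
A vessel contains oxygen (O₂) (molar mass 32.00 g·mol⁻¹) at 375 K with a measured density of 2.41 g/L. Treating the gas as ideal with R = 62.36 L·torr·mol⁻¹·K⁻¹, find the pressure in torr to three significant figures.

P ≈ 1.76e+03 torr

ρ = PM/(RT) ⇒ P = ρRT/M = (2.41 × 62.36 × 375.0) / 32.00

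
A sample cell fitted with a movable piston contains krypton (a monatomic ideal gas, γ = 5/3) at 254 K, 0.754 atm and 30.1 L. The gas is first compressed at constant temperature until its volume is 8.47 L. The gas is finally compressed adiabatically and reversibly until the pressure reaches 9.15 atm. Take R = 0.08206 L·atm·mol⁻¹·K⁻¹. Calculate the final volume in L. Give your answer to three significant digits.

V₃ ≈ 4.05 L

T constant ⇒ Boyle's law P V = const: T₂ = T₁; P₂ = P₁·(V₁/V₂) = 2.680 atm.
Reversible adiabatic, γ = 5/3: T₃ = T₂·(P₃/P₂)^((γ−1)/γ) = 415.1 K; V₃ = V₂·(P₂/P₃)^(1/γ) = 4.054 L.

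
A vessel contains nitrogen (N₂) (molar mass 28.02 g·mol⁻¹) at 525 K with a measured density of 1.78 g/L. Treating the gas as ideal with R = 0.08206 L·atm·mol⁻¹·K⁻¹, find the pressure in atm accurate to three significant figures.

P ≈ 2.74 atm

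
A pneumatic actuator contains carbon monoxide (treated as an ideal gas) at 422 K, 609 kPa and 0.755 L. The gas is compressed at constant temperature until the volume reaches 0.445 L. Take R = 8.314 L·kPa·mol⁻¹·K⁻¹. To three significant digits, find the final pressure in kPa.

Isothermal, so P V is constant: T₂ = T₁; P₂ = P₁·(V₁/V₂) = 1033 kPa.

P₂ ≈ 1.03e+03 kPa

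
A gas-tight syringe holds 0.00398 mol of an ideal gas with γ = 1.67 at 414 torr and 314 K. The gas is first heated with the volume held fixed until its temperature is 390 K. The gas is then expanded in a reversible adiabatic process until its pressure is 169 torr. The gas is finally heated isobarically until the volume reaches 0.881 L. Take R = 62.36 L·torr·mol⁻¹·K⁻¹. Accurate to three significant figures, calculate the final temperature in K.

From PV = nRT: V₁ = nRT₁/P₁ = 0.1882 L.
Isochoric, so P/T is constant: V₂ = V₁; P₂ = P₁·(T₂/T₁) = 514.2 torr.
Adiabatic (γ = 1.67), T V^(γ−1) and P V^γ constant: T₃ = T₂·(P₃/P₂)^((γ−1)/γ) = 249.6 K; V₃ = V₂·(P₂/P₃)^(1/γ) = 0.3665 L.
P constant ⇒ V ∝ T: P₄ = P₃; T₄ = T₃·(V₄/V₃) = 599.9 K.

T₄ ≈ 600 K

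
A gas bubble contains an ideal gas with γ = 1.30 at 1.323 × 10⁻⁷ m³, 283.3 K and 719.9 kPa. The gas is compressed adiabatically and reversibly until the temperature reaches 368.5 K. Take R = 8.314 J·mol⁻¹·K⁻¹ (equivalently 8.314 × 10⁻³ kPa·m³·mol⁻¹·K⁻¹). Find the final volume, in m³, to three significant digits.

V₂ ≈ 5.51e-08 m³

Reversible adiabatic, γ = 1.30: P₂ = P₁·(T₂/T₁)^(γ/(γ−1)) = 2250 kPa; V₂ = V₁·(T₁/T₂)^(1/(γ−1)) = 5.507e-08 m³.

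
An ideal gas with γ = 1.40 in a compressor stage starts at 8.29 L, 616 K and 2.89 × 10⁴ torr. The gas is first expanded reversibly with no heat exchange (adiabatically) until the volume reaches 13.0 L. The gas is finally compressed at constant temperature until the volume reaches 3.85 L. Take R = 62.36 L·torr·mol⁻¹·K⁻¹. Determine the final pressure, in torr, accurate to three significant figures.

P₃ ≈ 5.20e+04 torr

Reversible adiabatic, γ = 1.40: T₂ = T₁·(V₁/V₂)^(γ−1) = 514.5 K; P₂ = P₁·(V₁/V₂)^γ = 1.539e+04 torr.
T constant ⇒ Boyle's law P V = const: T₃ = T₂; P₃ = P₂·(V₂/V₃) = 5.198e+04 torr.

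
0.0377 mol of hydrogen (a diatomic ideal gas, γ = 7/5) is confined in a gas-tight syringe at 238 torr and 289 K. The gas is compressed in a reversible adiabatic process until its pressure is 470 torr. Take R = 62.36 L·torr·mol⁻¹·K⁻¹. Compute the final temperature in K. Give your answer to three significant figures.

T₂ ≈ 351 K

From PV = nRT: V₁ = nRT₁/P₁ = 2.855 L.
Reversible adiabatic, γ = 7/5: T₂ = T₁·(P₂/P₁)^((γ−1)/γ) = 351.0 K; V₂ = V₁·(P₁/P₂)^(1/γ) = 1.756 L.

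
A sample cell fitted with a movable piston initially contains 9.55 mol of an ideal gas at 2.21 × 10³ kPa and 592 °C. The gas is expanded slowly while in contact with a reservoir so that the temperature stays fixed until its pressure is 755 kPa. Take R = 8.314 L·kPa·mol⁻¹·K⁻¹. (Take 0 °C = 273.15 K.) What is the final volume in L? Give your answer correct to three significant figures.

Convert: T₁ = 865.1 K.
From PV = nRT: V₁ = nRT₁/P₁ = 31.08 L.
T constant ⇒ Boyle's law P V = const: T₂ = T₁; V₂ = V₁·(P₁/P₂) = 90.98 L.

V₂ ≈ 91.0 L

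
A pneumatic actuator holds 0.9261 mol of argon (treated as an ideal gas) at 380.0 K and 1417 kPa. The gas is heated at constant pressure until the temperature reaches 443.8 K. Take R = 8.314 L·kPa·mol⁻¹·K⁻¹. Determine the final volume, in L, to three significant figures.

V₂ ≈ 2.41 L

From PV = nRT: V₁ = nRT₁/P₁ = 2.065 L.
P constant ⇒ V ∝ T: P₂ = P₁; V₂ = V₁·(T₂/T₁) = 2.411 L.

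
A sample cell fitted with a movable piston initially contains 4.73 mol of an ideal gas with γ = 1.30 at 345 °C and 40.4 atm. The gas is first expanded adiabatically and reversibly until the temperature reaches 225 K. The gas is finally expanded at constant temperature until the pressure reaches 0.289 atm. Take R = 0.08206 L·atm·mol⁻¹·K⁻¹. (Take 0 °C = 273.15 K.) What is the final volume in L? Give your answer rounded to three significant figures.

Convert: T₁ = 618.1 K.
From PV = nRT: V₁ = nRT₁/P₁ = 5.939 L.
Adiabatic (γ = 1.30), T V^(γ−1) and P V^γ constant: P₂ = P₁·(T₂/T₁)^(γ/(γ−1)) = 0.5063 atm; V₂ = V₁·(T₁/T₂)^(1/(γ−1)) = 172.5 L.
Isothermal, so P V is constant: T₃ = T₂; V₃ = V₂·(P₂/P₃) = 302.2 L.

V₃ ≈ 302 L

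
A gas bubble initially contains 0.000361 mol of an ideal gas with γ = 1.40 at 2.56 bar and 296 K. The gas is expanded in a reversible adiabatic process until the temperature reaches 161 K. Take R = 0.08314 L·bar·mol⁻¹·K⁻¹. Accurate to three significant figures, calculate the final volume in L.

V₂ ≈ 0.0159 L

From PV = nRT: V₁ = nRT₁/P₁ = 0.003470 L.
Reversible adiabatic, γ = 1.40: P₂ = P₁·(T₂/T₁)^(γ/(γ−1)) = 0.3038 bar; V₂ = V₁·(T₁/T₂)^(1/(γ−1)) = 0.01590 L.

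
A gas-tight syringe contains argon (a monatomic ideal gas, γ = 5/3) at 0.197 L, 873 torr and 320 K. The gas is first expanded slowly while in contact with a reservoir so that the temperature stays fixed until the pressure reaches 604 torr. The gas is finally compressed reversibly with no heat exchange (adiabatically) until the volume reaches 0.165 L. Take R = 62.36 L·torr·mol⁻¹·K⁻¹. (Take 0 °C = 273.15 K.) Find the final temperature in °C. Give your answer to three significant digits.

Isothermal, so P V is constant: T₂ = T₁; V₂ = V₁·(P₁/P₂) = 0.2847 L.
Reversible adiabatic, γ = 5/3: T₃ = T₂·(V₂/V₃)^(γ−1) = 460.4 K; P₃ = P₂·(V₂/V₃)^γ = 1500 torr.

T₃ ≈ 187 °C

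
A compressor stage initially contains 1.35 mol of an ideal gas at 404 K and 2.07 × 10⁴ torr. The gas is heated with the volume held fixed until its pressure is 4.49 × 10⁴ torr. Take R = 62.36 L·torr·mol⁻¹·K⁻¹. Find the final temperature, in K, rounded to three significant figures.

From PV = nRT: V₁ = nRT₁/P₁ = 1.643 L.
V constant ⇒ P ∝ T: V₂ = V₁; T₂ = T₁·(P₂/P₁) = 876.3 K.

T₂ ≈ 876 K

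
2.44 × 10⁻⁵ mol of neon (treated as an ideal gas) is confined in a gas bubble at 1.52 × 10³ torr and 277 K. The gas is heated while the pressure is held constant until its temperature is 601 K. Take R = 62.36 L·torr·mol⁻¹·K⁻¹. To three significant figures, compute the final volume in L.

V₂ ≈ 0.000602 L

From PV = nRT: V₁ = nRT₁/P₁ = 0.0002773 L.
Isobaric, so V/T is constant: P₂ = P₁; V₂ = V₁·(T₂/T₁) = 0.0006016 L.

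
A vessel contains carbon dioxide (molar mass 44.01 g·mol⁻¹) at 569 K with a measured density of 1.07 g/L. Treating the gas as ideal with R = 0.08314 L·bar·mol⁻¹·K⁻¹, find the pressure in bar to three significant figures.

ρ = PM/(RT) ⇒ P = ρRT/M = (1.07 × 0.08314 × 569.0) / 44.01

P ≈ 1.15 bar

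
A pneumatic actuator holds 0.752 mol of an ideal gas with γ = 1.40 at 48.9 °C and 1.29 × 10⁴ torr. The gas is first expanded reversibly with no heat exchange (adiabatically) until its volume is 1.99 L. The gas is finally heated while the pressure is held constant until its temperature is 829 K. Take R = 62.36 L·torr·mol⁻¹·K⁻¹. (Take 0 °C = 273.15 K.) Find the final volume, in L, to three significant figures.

V₃ ≈ 6.33 L

Convert: T₁ = 322.0 K.
From PV = nRT: V₁ = nRT₁/P₁ = 1.171 L.
Adiabatic (γ = 1.40), T V^(γ−1) and P V^γ constant: T₂ = T₁·(V₁/V₂)^(γ−1) = 260.5 K; P₂ = P₁·(V₁/V₂)^γ = 6138 torr.
P constant ⇒ V ∝ T: P₃ = P₂; V₃ = V₂·(T₃/T₂) = 6.333 L.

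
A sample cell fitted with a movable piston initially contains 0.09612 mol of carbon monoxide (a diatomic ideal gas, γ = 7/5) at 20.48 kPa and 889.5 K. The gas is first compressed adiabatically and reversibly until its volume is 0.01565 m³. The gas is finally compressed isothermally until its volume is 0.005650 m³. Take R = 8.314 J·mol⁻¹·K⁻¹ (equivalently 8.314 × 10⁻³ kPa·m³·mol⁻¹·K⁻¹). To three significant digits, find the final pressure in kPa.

P₃ ≈ 173 kPa

From PV = nRT: V₁ = nRT₁/P₁ = 0.03471 m³.
Adiabatic (γ = 7/5), T V^(γ−1) and P V^γ constant: T₂ = T₁·(V₁/V₂)^(γ−1) = 1223 K; P₂ = P₁·(V₁/V₂)^γ = 62.46 kPa.
Isothermal, so P V is constant: T₃ = T₂; P₃ = P₂·(V₂/V₃) = 173.0 kPa.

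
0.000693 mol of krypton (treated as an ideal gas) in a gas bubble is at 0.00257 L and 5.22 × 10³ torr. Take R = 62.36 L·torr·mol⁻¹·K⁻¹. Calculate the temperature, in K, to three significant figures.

PV = nRT ⇒ T = PV/(nR) = (5.22e+03 × 0.00257) / (0.000693 × 62.36)

T ≈ 310 K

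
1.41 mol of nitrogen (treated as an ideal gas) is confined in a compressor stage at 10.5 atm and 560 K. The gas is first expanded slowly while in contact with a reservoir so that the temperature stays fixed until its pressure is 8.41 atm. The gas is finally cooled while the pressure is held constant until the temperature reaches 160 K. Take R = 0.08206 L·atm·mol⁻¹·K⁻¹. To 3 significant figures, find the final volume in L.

V₃ ≈ 2.20 L

From PV = nRT: V₁ = nRT₁/P₁ = 6.171 L.
T constant ⇒ Boyle's law P V = const: T₂ = T₁; V₂ = V₁·(P₁/P₂) = 7.704 L.
P constant ⇒ V ∝ T: P₃ = P₂; V₃ = V₂·(T₃/T₂) = 2.201 L.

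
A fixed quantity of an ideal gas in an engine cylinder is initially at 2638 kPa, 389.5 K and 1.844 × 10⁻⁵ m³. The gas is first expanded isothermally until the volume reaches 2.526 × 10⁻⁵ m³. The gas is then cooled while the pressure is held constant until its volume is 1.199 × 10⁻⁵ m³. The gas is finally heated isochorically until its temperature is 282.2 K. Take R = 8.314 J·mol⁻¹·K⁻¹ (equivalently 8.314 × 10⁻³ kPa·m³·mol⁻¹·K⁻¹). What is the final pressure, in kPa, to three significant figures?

Isothermal, so P V is constant: T₂ = T₁; P₂ = P₁·(V₁/V₂) = 1926 kPa.
P constant ⇒ V ∝ T: P₃ = P₂; T₃ = T₂·(V₃/V₂) = 184.9 K.
V constant ⇒ P ∝ T: V₄ = V₃; P₄ = P₃·(T₄/T₃) = 2939 kPa.

P₄ ≈ 2.94e+03 kPa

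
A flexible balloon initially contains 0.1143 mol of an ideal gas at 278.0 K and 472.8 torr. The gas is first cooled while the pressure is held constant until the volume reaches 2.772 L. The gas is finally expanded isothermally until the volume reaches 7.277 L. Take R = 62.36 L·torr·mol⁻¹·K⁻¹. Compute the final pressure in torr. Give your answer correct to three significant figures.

From PV = nRT: V₁ = nRT₁/P₁ = 4.191 L.
Isobaric, so V/T is constant: P₂ = P₁; T₂ = T₁·(V₂/V₁) = 183.9 K.
T constant ⇒ Boyle's law P V = const: T₃ = T₂; P₃ = P₂·(V₂/V₃) = 180.1 torr.

P₃ ≈ 180 torr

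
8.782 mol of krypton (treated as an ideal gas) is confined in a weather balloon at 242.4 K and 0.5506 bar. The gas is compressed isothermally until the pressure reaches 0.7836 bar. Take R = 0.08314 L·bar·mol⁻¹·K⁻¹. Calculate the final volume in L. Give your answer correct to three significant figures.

From PV = nRT: V₁ = nRT₁/P₁ = 321.4 L.
T constant ⇒ Boyle's law P V = const: T₂ = T₁; V₂ = V₁·(P₁/P₂) = 225.9 L.

V₂ ≈ 226 L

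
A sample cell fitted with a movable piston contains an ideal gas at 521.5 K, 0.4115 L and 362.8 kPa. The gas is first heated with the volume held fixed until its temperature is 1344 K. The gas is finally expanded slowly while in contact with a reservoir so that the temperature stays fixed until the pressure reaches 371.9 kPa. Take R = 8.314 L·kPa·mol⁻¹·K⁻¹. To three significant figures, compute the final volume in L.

V constant ⇒ P ∝ T: V₂ = V₁; P₂ = P₁·(T₂/T₁) = 935.0 kPa.
Isothermal, so P V is constant: T₃ = T₂; V₃ = V₂·(P₂/P₃) = 1.035 L.

V₃ ≈ 1.03 L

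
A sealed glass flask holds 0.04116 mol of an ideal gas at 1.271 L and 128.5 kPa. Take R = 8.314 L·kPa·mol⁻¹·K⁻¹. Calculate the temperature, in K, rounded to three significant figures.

PV = nRT ⇒ T = PV/(nR) = (128.5 × 1.271) / (0.04116 × 8.314)

T ≈ 477 K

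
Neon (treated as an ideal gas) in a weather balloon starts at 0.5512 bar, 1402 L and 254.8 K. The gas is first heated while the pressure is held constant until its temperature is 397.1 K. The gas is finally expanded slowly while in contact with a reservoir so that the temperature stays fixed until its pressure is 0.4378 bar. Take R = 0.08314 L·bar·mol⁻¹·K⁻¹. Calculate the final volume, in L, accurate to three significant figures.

V₃ ≈ 2.75e+03 L

P constant ⇒ V ∝ T: P₂ = P₁; V₂ = V₁·(T₂/T₁) = 2185 L.
Isothermal, so P V is constant: T₃ = T₂; V₃ = V₂·(P₂/P₃) = 2751 L.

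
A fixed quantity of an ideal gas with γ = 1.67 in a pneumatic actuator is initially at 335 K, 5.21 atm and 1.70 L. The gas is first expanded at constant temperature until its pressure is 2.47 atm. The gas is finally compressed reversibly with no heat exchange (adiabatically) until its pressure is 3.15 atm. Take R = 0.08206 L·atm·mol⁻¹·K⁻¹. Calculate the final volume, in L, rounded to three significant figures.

V₃ ≈ 3.10 L

T constant ⇒ Boyle's law P V = const: T₂ = T₁; V₂ = V₁·(P₁/P₂) = 3.586 L.
Reversible adiabatic, γ = 1.67: T₃ = T₂·(P₃/P₂)^((γ−1)/γ) = 369.3 K; V₃ = V₂·(P₂/P₃)^(1/γ) = 3.100 L.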